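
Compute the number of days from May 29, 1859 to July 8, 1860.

May 29, 1859 → May 29, 1860: 366 days (1860 is a leap year).
May 1860: 31 − 29 = 2 days remain.
Then June (30): 30 days.
July 1–8, 1860: 8 days.
Residual: 40 days.
Total: 406 days.

406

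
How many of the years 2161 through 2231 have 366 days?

Years divisible by 4: 2164, 2168, …, 2228 — 17 in all.
Of these, 2200 is divisible by 100 but not 400, so not leap.
Leap years: 17 − 1 = 16.

16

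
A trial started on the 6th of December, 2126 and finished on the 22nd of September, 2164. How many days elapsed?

Day-of-year of December 6, 2126: 340.
Day-of-year of September 22, 2164: 266.
2126 has 365 days, so 365 − 340 = 25 days remain in 2126.
Full years 2127–2163: 28 common + 9 leap = 28×365 + 9×366 = 13514 days.
Total: 25 + 13514 + 266 = 13805 days.

13805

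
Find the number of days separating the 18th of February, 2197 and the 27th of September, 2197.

February 2197: 28 − 18 = 10 days remain (2197 is not a leap year, so February has 28 days).
Then March (31), April (30), May (31), June (30), July (31), August (31): 31 + 30 + 31 + 30 + 31 + 31 = 184 days.
September 1–27, 2197: 27 days.
Total: 10 + 184 + 27 = 221 days.

221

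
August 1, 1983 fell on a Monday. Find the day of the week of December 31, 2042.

Wednesday

From August 1, 1983 to August 1, 2042: 59 years, of which 15 contain a Feb 29 — 44×365 + 15×366 = 21550 days.
(2000 is a leap year (divisible by 400).)
August 2042: 31 − 1 = 30 days remain.
Then September (30), October (31), November (30): 30 + 31 + 30 = 91 days.
December 1–31, 2042: 31 days.
Residual: 152 days.
Total: 21702 days.
21702 mod 7 = 2, so 2 days after Monday is Wednesday.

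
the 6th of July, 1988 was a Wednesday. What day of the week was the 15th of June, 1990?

July 1988: 31 − 6 = 25 days remain.
Then 22 full months totalling 669 days.
June 1–15, 1990: 15 days.
Total: 25 + 669 + 15 = 709 days.
709 mod 7 = 2, so 2 days after Wednesday is Friday.

Friday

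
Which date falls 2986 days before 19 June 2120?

16 April 2112

Count 2986 days before June 19, 2120:
From April 16, 2112 to April 16, 2120: 8 years, of which 2 contain a Feb 29 — 6×365 + 2×366 = 2922 days.
April 2120: 30 − 16 = 14 days remain.
Then May (31): 31 days.
June 1–19, 2120: 19 days.
Residual: 64 days.
Total: 2986 days.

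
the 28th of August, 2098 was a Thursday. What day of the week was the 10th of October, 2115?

From August 28, 2098 to August 28, 2115: 17 years, of which 3 contain a Feb 29 — 14×365 + 3×366 = 6208 days.
(2100 is not a leap year (divisible by 100 but not 400).)
August 2115: 31 − 28 = 3 days remain.
Then September (30): 30 days.
October 1–10, 2115: 10 days.
Residual: 43 days.
Total: 6251 days.
6251 is a multiple of 7, so the 10th of October, 2115 falls on the same weekday: Thursday.

Thursday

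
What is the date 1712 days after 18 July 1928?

26 March 1933

Count 1712 days after July 18, 1928:
July 18, 1928 → July 18, 1929: 365 days.
July 18, 1929 → July 18, 1930: 365 days.
July 18, 1930 → July 18, 1931: 365 days.
July 18, 1931 → July 18, 1932: 366 days (1932 is a leap year).
July 1932: 31 − 18 = 13 days remain.
Then August (31), September (30), October (31), November (30), December (31), January (31), February 1933 (28): 31 + 30 + 31 + 30 + 31 + 31 + 28 = 212 days.
March 1–26, 1933: 26 days.
Residual: 251 days.
Total: 1712 days.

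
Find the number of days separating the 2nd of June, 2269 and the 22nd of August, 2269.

June 2269: 30 − 2 = 28 days remain.
Then July (31): 31 days.
August 1–22, 2269: 22 days.
Total: 28 + 31 + 22 = 81 days.

81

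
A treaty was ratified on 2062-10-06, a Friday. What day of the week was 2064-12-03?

October 6, 2062 → October 6, 2063: 365 days.
October 6, 2063 → October 6, 2064: 366 days (2064 is a leap year).
October 2064: 31 − 6 = 25 days remain.
Then November (30): 30 days.
December 1–3, 2064: 3 days.
Residual: 58 days.
Total: 789 days.
789 mod 7 = 5, so 5 days after Friday is Wednesday.

Wednesday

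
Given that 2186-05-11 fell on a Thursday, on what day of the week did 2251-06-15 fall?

Sunday

Day-of-year of May 11, 2186: 131.
Day-of-year of June 15, 2251: 166.
2186 has 365 days, so 365 − 131 = 234 days remain in 2186.
Full years 2187–2250: 49 common + 15 leap = 49×365 + 15×366 = 23375 days.
Total: 234 + 23375 + 166 = 23775 days.
23775 mod 7 = 3, so 3 days after Thursday is Sunday.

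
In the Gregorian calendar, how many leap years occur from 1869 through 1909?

9

Years divisible by 4 in [1869, 1909]: 1872, 1876, 1880, 1884, 1888, 1892, 1896, 1900, 1904, 1908.
Of these, 1900 is divisible by 100 but not 400, so not leap.
Leap years: 10 − 1 = 9.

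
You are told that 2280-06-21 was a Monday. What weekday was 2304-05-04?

Day-of-year of June 21, 2280: 173.
Day-of-year of May 4, 2304: 125.
2280 has 366 days, so 366 − 173 = 193 days remain in 2280.
Full years 2281–2303: 19 common + 4 leap = 19×365 + 4×366 = 8399 days.
Total: 193 + 8399 + 125 = 8717 days.
8717 mod 7 = 2, so 2 days after Monday is Wednesday.

Wednesday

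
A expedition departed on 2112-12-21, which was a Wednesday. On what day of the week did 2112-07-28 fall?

Count forward from the earlier date (July 28, 2112) to the later (December 21, 2112):
July 2112: 31 − 28 = 3 days remain.
Then August (31), September (30), October (31), November (30): 31 + 30 + 31 + 30 = 122 days.
December 1–21, 2112: 21 days.
Total: 3 + 122 + 21 = 146 days.
146 mod 7 = 6, so 6 days before Wednesday is Thursday.

Thursday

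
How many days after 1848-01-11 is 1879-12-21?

11667

From January 11, 1848 to January 11, 1879: 31 years, of which 8 contain a Feb 29 — 23×365 + 8×366 = 11323 days.
January 1879: 31 − 11 = 20 days remain.
Then 10 full months totalling 303 days.
December 1–21, 1879: 21 days.
Residual: 344 days.
Total: 11667 days.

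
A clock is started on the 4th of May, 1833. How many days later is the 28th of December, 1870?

13752

From May 4, 1833 to May 4, 1870: 37 years, of which 9 contain a Feb 29 — 28×365 + 9×366 = 13514 days.
May 1870: 31 − 4 = 27 days remain.
Then June (30), July (31), August (31), September (30), October (31), November (30): 30 + 31 + 31 + 30 + 31 + 30 = 183 days.
December 1–28, 1870: 28 days.
Residual: 238 days.
Total: 13752 days.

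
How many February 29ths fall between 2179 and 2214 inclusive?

8

Years divisible by 4 in [2179, 2214]: 2180, 2184, 2188, 2192, 2196, 2200, 2204, 2208, 2212.
Of these, 2200 is divisible by 100 but not 400, so not leap.
Leap years: 9 − 1 = 8.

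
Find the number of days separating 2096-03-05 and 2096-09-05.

184

March 2096: 31 − 5 = 26 days remain.
Then April (30), May (31), June (30), July (31), August (31): 30 + 31 + 30 + 31 + 31 = 153 days.
September 1–5, 2096: 5 days.
Total: 26 + 153 + 5 = 184 days.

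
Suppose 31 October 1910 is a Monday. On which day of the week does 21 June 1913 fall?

Saturday

October 31, 1910 → October 31, 1911: 365 days.
October 31, 1911 → October 31, 1912: 366 days (1912 is a leap year).
October 1912: 31 − 31 = 0 days remain.
Then November (30), December (31), January (31), February 1913 (28), March (31), April (30), May (31): 30 + 31 + 31 + 28 + 31 + 30 + 31 = 212 days.
June 1–21, 1913: 21 days.
Residual: 233 days.
Total: 964 days.
964 mod 7 = 5, so 5 days after Monday is Saturday.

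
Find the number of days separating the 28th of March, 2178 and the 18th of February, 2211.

From March 28, 2178 to March 28, 2210: 32 years, of which 7 contain a Feb 29 — 25×365 + 7×366 = 11687 days.
(2200 is not a leap year (divisible by 100 but not 400).)
March 2210: 31 − 28 = 3 days remain.
Then 10 full months totalling 306 days.
February 1–18, 2211: 18 days (2211 is not a leap year).
Residual: 327 days.
Total: 12014 days.

12014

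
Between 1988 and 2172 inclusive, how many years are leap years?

46

Years divisible by 4: 1988, 1992, …, 2172 — 47 in all.
Of these, 2100 is divisible by 100 but not 400, so not leap.
2000 is divisible by 400, so still leap.
Leap years: 47 − 1 = 46.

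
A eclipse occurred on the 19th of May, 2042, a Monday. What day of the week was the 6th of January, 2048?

May 19, 2042 → May 19, 2043: 365 days.
May 19, 2043 → May 19, 2044: 366 days (2044 is a leap year).
May 19, 2044 → May 19, 2045: 365 days.
May 19, 2045 → May 19, 2046: 365 days.
May 19, 2046 → May 19, 2047: 365 days.
May 2047: 31 − 19 = 12 days remain.
Then June (30), July (31), August (31), September (30), October (31), November (30), December (31): 30 + 31 + 31 + 30 + 31 + 30 + 31 = 214 days.
January 1–6, 2048: 6 days.
Residual: 232 days.
Total: 2058 days.
2058 is a multiple of 7, so the 6th of January, 2048 falls on the same weekday: Monday.

Monday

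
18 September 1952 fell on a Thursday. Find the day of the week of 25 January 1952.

Friday

Count forward from the earlier date (January 25, 1952) to the later (September 18, 1952):
January 1952: 31 − 25 = 6 days remain.
Then February 1952 (29), March (31), April (30), May (31), June (30), July (31), August (31): 29 + 31 + 30 + 31 + 30 + 31 + 31 = 213 days.
September 1–18, 1952: 18 days.
Total: 6 + 213 + 18 = 237 days.
237 mod 7 = 6, so 6 days before Thursday is Friday.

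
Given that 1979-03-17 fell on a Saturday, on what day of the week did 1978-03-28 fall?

Count forward from the earlier date (March 28, 1978) to the later (March 17, 1979):
Day-of-year of March 28, 1978: 87.
Day-of-year of March 17, 1979: 76.
1978 has 365 days, so 365 − 87 = 278 days remain in 1978.
Total: 278 + 76 = 354 days.
354 mod 7 = 4, so 4 days before Saturday is Tuesday.

Tuesday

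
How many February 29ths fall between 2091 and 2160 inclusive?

Years divisible by 4: 2092, 2096, …, 2160 — 18 in all.
Of these, 2100 is divisible by 100 but not 400, so not leap.
Leap years: 18 − 1 = 17.

17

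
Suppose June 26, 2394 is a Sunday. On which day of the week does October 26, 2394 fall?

June 2394: 30 − 26 = 4 days remain.
Then July (31), August (31), September (30): 31 + 31 + 30 = 92 days.
October 1–26, 2394: 26 days.
Total: 4 + 92 + 26 = 122 days.
122 mod 7 = 3, so 3 days after Sunday is Wednesday.

Wednesday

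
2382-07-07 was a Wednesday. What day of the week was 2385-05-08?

Wednesday

July 7, 2382 → July 7, 2383: 365 days.
July 7, 2383 → July 7, 2384: 366 days (2384 is a leap year).
July 2384: 31 − 7 = 24 days remain.
Then 9 full months totalling 273 days.
May 1–8, 2385: 8 days.
Residual: 305 days.
Total: 1036 days.
1036 is a multiple of 7, so 2385-05-08 falls on the same weekday: Wednesday.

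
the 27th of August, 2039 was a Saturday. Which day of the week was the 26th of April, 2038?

Monday

Count forward from the earlier date (April 26, 2038) to the later (August 27, 2039):
April 2038: 30 − 26 = 4 days remain.
Then 15 full months totalling 457 days.
August 1–27, 2039: 27 days.
Total: 4 + 457 + 27 = 488 days.
488 mod 7 = 5, so 5 days before Saturday is Monday.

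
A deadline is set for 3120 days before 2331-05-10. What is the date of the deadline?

2322-10-24

Count 3120 days before May 10, 2331:
From October 24, 2322 to October 24, 2330: 8 years, of which 2 contain a Feb 29 — 6×365 + 2×366 = 2922 days.
October 2330: 31 − 24 = 7 days remain.
Then November (30), December (31), January (31), February 2331 (28), March (31), April (30): 30 + 31 + 31 + 28 + 31 + 30 = 181 days.
May 1–10, 2331: 10 days.
Residual: 198 days.
Total: 3120 days.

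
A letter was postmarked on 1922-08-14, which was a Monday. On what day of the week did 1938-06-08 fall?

Wednesday

Day-of-year of August 14, 1922: 226.
Day-of-year of June 8, 1938: 159.
1922 has 365 days, so 365 − 226 = 139 days remain in 1922.
Full years 1923–1937: 11 common + 4 leap = 11×365 + 4×366 = 5479 days.
Total: 139 + 5479 + 159 = 5777 days.
5777 mod 7 = 2, so 2 days after Monday is Wednesday.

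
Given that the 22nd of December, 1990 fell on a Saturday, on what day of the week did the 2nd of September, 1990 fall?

Sunday

Count forward from the earlier date (September 2, 1990) to the later (December 22, 1990):
September 1990: 30 − 2 = 28 days remain.
Then October (31), November (30): 31 + 30 = 61 days.
December 1–22, 1990: 22 days.
Total: 28 + 61 + 22 = 111 days.
111 mod 7 = 6, so 6 days before Saturday is Sunday.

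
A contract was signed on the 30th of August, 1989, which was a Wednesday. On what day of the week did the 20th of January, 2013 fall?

From August 30, 1989 to August 30, 2012: 23 years, of which 6 contain a Feb 29 — 17×365 + 6×366 = 8401 days.
(2000 is a leap year (divisible by 400).)
August 2012: 31 − 30 = 1 day remains.
Then September (30), October (31), November (30), December (31): 30 + 31 + 30 + 31 = 122 days.
January 1–20, 2013: 20 days.
Residual: 143 days.
Total: 8544 days.
8544 mod 7 = 4, so 4 days after Wednesday is Sunday.

Sunday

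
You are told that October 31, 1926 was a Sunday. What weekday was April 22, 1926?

Count forward from the earlier date (April 22, 1926) to the later (October 31, 1926):
April 1926: 30 − 22 = 8 days remain.
Then May (31), June (30), July (31), August (31), September (30): 31 + 30 + 31 + 31 + 30 = 153 days.
October 1–31, 1926: 31 days.
Total: 8 + 153 + 31 = 192 days.
192 mod 7 = 3, so 3 days before Sunday is Thursday.

Thursday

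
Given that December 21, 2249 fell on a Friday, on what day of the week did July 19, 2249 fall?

Count forward from the earlier date (July 19, 2249) to the later (December 21, 2249):
July 2249: 31 − 19 = 12 days remain.
Then August (31), September (30), October (31), November (30): 31 + 30 + 31 + 30 = 122 days.
December 1–21, 2249: 21 days.
Total: 12 + 122 + 21 = 155 days.
155 mod 7 = 1, so 1 day before Friday is Thursday.

Thursday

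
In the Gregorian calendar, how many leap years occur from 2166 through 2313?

35

Years divisible by 4: 2168, 2172, …, 2312 — 37 in all.
Of these, 2200, 2300 are divisible by 100 but not 400, so not leap.
Leap years: 37 − 2 = 35.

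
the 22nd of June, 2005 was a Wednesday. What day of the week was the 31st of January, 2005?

Monday

Count forward from the earlier date (January 31, 2005) to the later (June 22, 2005):
January 2005: 31 − 31 = 0 days remain.
Then February 2005 (28), March (31), April (30), May (31): 28 + 31 + 30 + 31 = 120 days.
June 1–22, 2005: 22 days.
Total: 0 + 120 + 22 = 142 days.
142 mod 7 = 2, so 2 days before Wednesday is Monday.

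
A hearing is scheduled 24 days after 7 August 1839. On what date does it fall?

31 August 1839

Count 24 days after August 7, 1839:
Within August 1839: 31 − 7 = 24 days.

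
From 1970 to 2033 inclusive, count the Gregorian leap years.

16

Years divisible by 4: 1972, 1976, …, 2032 — 16 in all.
2000 is divisible by 400, so still leap.
No century exceptions apply. Count: 16.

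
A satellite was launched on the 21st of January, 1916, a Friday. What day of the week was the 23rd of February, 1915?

Count forward from the earlier date (February 23, 1915) to the later (January 21, 1916):
February 1915: 28 − 23 = 5 days remain (1915 is not a leap year, so February has 28 days).
Then 10 full months totalling 306 days.
January 1–21, 1916: 21 days.
Residual: 332 days.
Total: 332 days.
332 mod 7 = 3, so 3 days before Friday is Tuesday.

Tuesday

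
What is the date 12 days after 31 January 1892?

12 February 1892

Count 12 days after January 31, 1892:
January 1892: 31 − 31 = 0 days remain.
February 1–12, 1892: 12 days (1892 is a leap year).
Total: 0 + 12 = 12 days.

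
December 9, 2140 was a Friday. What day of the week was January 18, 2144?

Day-of-year of December 9, 2140: 344.
Day-of-year of January 18, 2144: 18.
2140 has 366 days, so 366 − 344 = 22 days remain in 2140.
Full years: 2141: 365; 2142: 365; 2143: 365. Sum = 1095.
Total: 22 + 1095 + 18 = 1135 days.
1135 mod 7 = 1, so 1 day after Friday is Saturday.

Saturday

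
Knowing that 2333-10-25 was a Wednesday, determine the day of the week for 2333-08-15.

Count forward from the earlier date (August 15, 2333) to the later (October 25, 2333):
August 2333: 31 − 15 = 16 days remain.
Then September (30): 30 days.
October 1–25, 2333: 25 days.
Total: 16 + 30 + 25 = 71 days.
71 mod 7 = 1, so 1 day before Wednesday is Tuesday.

Tuesday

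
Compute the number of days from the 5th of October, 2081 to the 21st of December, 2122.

Day-of-year of October 5, 2081: 278.
Day-of-year of December 21, 2122: 355.
2081 has 365 days, so 365 − 278 = 87 days remain in 2081.
Full years 2082–2121: 31 common + 9 leap = 31×365 + 9×366 = 14609 days.
Total: 87 + 14609 + 355 = 15051 days.

15051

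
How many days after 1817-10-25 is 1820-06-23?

972

Day-of-year of October 25, 1817: 298.
Day-of-year of June 23, 1820: 175.
1817 has 365 days, so 365 − 298 = 67 days remain in 1817.
Full years: 1818: 365; 1819: 365. Sum = 730.
Total: 67 + 730 + 175 = 972 days.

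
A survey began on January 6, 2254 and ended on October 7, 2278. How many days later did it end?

9040

Day-of-year of January 6, 2254: 6.
Day-of-year of October 7, 2278: 280.
2254 has 365 days, so 365 − 6 = 359 days remain in 2254.
Full years 2255–2277: 17 common + 6 leap = 17×365 + 6×366 = 8401 days.
Total: 359 + 8401 + 280 = 9040 days.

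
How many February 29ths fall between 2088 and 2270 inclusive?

44

Years divisible by 4: 2088, 2092, …, 2268 — 46 in all.
Of these, 2100, 2200 are divisible by 100 but not 400, so not leap.
Leap years: 46 − 2 = 44.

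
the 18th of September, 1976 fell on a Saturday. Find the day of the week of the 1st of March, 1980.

Saturday

September 18, 1976 → September 18, 1977: 365 days.
September 18, 1977 → September 18, 1978: 365 days.
September 18, 1978 → September 18, 1979: 365 days.
September 1979: 30 − 18 = 12 days remain.
Then October (31), November (30), December (31), January (31), February 1980 (29): 31 + 30 + 31 + 31 + 29 = 152 days.
March 1, 1980: 1 day.
Residual: 165 days.
Total: 1260 days.
1260 is a multiple of 7, so the 1st of March, 1980 falls on the same weekday: Saturday.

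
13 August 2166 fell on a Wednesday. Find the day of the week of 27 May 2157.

Friday

Count forward from the earlier date (May 27, 2157) to the later (August 13, 2166):
Day-of-year of May 27, 2157: 147.
Day-of-year of August 13, 2166: 225.
2157 has 365 days, so 365 − 147 = 218 days remain in 2157.
Full years 2158–2165: 6 common + 2 leap = 6×365 + 2×366 = 2922 days.
Total: 218 + 2922 + 225 = 3365 days.
3365 mod 7 = 5, so 5 days before Wednesday is Friday.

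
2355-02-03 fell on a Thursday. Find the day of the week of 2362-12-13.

Thursday

Day-of-year of February 3, 2355: 34.
Day-of-year of December 13, 2362: 347.
2355 has 365 days, so 365 − 34 = 331 days remain in 2355.
Full years: 2356: 366; 2357: 365; 2358: 365; 2359: 365; 2360: 366; 2361: 365. Sum = 2192.
Total: 331 + 2192 + 347 = 2870 days.
2870 is a multiple of 7, so 2362-12-13 falls on the same weekday: Thursday.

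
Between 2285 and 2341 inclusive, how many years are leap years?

Years divisible by 4: 2288, 2292, …, 2340 — 14 in all.
Of these, 2300 is divisible by 100 but not 400, so not leap.
Leap years: 14 − 1 = 13.

13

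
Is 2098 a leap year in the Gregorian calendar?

2098 is not a leap year.

No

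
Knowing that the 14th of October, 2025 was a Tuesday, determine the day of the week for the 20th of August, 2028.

Day-of-year of October 14, 2025: 287.
Day-of-year of August 20, 2028: 233.
2025 has 365 days, so 365 − 287 = 78 days remain in 2025.
Full years: 2026: 365; 2027: 365. Sum = 730.
Total: 78 + 730 + 233 = 1041 days.
1041 mod 7 = 5, so 5 days after Tuesday is Sunday.

Sunday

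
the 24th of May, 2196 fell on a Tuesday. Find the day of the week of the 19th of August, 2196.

Friday

May 2196: 31 − 24 = 7 days remain.
Then June (30), July (31): 30 + 31 = 61 days.
August 1–19, 2196: 19 days.
Total: 7 + 61 + 19 = 87 days.
87 mod 7 = 3, so 3 days after Tuesday is Friday.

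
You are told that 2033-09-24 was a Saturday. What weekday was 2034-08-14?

Day-of-year of September 24, 2033: 267.
Day-of-year of August 14, 2034: 226.
2033 has 365 days, so 365 − 267 = 98 days remain in 2033.
Total: 98 + 226 = 324 days.
324 mod 7 = 2, so 2 days after Saturday is Monday.

Monday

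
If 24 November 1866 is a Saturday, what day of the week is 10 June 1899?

Day-of-year of November 24, 1866: 328.
Day-of-year of June 10, 1899: 161.
1866 has 365 days, so 365 − 328 = 37 days remain in 1866.
Full years 1867–1898: 24 common + 8 leap = 24×365 + 8×366 = 11688 days.
Total: 37 + 11688 + 161 = 11886 days.
11886 is a multiple of 7, so 10 June 1899 falls on the same weekday: Saturday.

Saturday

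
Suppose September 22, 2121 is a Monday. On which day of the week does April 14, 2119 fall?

Friday

Count forward from the earlier date (April 14, 2119) to the later (September 22, 2121):
April 2119: 30 − 14 = 16 days remain.
Then 28 full months totalling 854 days.
September 1–22, 2121: 22 days.
Total: 16 + 854 + 22 = 892 days.
892 mod 7 = 3, so 3 days before Monday is Friday.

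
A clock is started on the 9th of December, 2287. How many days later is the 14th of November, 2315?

From December 9, 2287 to December 9, 2314: 27 years, of which 6 contain a Feb 29 — 21×365 + 6×366 = 9861 days.
(2300 is not a leap year (divisible by 100 but not 400).)
December 2314: 31 − 9 = 22 days remain.
Then 10 full months totalling 304 days.
November 1–14, 2315: 14 days.
Residual: 340 days.
Total: 10201 days.

10201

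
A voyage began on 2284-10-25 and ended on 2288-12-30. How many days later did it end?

1527

Day-of-year of October 25, 2284: 299.
Day-of-year of December 30, 2288: 365.
2284 has 366 days, so 366 − 299 = 67 days remain in 2284.
Full years: 2285: 365; 2286: 365; 2287: 365. Sum = 1095.
Total: 67 + 1095 + 365 = 1527 days.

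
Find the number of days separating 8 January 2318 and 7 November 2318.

303

January 2318: 31 − 8 = 23 days remain.
Then 9 full months totalling 273 days.
November 1–7, 2318: 7 days.
Total: 23 + 273 + 7 = 303 days.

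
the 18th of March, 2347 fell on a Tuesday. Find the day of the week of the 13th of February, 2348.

March 2347: 31 − 18 = 13 days remain.
Then 10 full months totalling 306 days.
February 1–13, 2348: 13 days (2348 is a leap year).
Residual: 332 days.
Total: 332 days.
332 mod 7 = 3, so 3 days after Tuesday is Friday.

Friday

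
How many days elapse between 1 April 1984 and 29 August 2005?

7820

Day-of-year of April 1, 1984: 92.
Day-of-year of August 29, 2005: 241.
1984 has 366 days, so 366 − 92 = 274 days remain in 1984.
Full years 1985–2004: 15 common + 5 leap = 15×365 + 5×366 = 7305 days.
Total: 274 + 7305 + 241 = 7820 days.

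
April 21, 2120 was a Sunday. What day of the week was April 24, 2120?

Within April 2120: 24 − 21 = 3 days.
3 mod 7 = 3, so 3 days after Sunday is Wednesday.

Wednesday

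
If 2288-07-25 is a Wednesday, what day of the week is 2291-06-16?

Tuesday

July 25, 2288 → July 25, 2289: 365 days.
July 25, 2289 → July 25, 2290: 365 days.
July 2290: 31 − 25 = 6 days remain.
Then 10 full months totalling 304 days.
June 1–16, 2291: 16 days.
Residual: 326 days.
Total: 1056 days.
1056 mod 7 = 6, so 6 days after Wednesday is Tuesday.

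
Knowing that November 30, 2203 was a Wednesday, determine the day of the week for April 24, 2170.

Count forward from the earlier date (April 24, 2170) to the later (November 30, 2203):
From April 24, 2170 to April 24, 2203: 33 years, of which 7 contain a Feb 29 — 26×365 + 7×366 = 12052 days.
(2200 is not a leap year (divisible by 100 but not 400).)
April 2203: 30 − 24 = 6 days remain.
Then May (31), June (30), July (31), August (31), September (30), October (31): 31 + 30 + 31 + 31 + 30 + 31 = 184 days.
November 1–30, 2203: 30 days.
Residual: 220 days.
Total: 12272 days.
12272 mod 7 = 1, so 1 day before Wednesday is Tuesday.

Tuesday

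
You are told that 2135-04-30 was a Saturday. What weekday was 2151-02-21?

Sunday

Day-of-year of April 30, 2135: 120.
Day-of-year of February 21, 2151: 52.
2135 has 365 days, so 365 − 120 = 245 days remain in 2135.
Full years 2136–2150: 11 common + 4 leap = 11×365 + 4×366 = 5479 days.
Total: 245 + 5479 + 52 = 5776 days.
5776 mod 7 = 1, so 1 day after Saturday is Sunday.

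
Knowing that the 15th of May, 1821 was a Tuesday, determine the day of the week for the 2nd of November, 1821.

May 1821: 31 − 15 = 16 days remain.
Then June (30), July (31), August (31), September (30), October (31): 30 + 31 + 31 + 30 + 31 = 153 days.
November 1–2, 1821: 2 days.
Total: 16 + 153 + 2 = 171 days.
171 mod 7 = 3, so 3 days after Tuesday is Friday.

Friday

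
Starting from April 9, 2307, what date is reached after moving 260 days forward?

December 25, 2307

Count 260 days after April 9, 2307:
April 2307: 30 − 9 = 21 days remain.
Then May (31), June (30), July (31), August (31), September (30), October (31), November (30): 31 + 30 + 31 + 31 + 30 + 31 + 30 = 214 days.
December 1–25, 2307: 25 days.
Total: 21 + 214 + 25 = 260 days.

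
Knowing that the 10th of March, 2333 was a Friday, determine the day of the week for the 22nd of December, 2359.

Day-of-year of March 10, 2333: 69.
Day-of-year of December 22, 2359: 356.
2333 has 365 days, so 365 − 69 = 296 days remain in 2333.
Full years 2334–2358: 19 common + 6 leap = 19×365 + 6×366 = 9131 days.
Total: 296 + 9131 + 356 = 9783 days.
9783 mod 7 = 4, so 4 days after Friday is Tuesday.

Tuesday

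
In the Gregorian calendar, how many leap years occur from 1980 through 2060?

Years divisible by 4: 1980, 1984, …, 2060 — 21 in all.
2000 is divisible by 400, so still leap.
No century exceptions apply. Count: 21.

21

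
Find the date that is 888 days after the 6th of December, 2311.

the 12th of May, 2314

Count 888 days after December 6, 2311:
December 6, 2311 → December 6, 2312: 366 days (2312 is a leap year).
December 6, 2312 → December 6, 2313: 365 days.
December 2313: 31 − 6 = 25 days remain.
Then January (31), February 2314 (28), March (31), April (30): 31 + 28 + 31 + 30 = 120 days.
May 1–12, 2314: 12 days.
Residual: 157 days.
Total: 888 days.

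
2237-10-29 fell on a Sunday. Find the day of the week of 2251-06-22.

Sunday

From October 29, 2237 to October 29, 2250: 13 years, of which 3 contain a Feb 29 — 10×365 + 3×366 = 4748 days.
October 2250: 31 − 29 = 2 days remain.
Then November (30), December (31), January (31), February 2251 (28), March (31), April (30), May (31): 30 + 31 + 31 + 28 + 31 + 30 + 31 = 212 days.
June 1–22, 2251: 22 days.
Residual: 236 days.
Total: 4984 days.
4984 is a multiple of 7, so 2251-06-22 falls on the same weekday: Sunday.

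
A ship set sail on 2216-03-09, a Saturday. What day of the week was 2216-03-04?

Monday

Count forward from the earlier date (March 4, 2216) to the later (March 9, 2216):
Within March 2216: 9 − 4 = 5 days.
5 mod 7 = 5, so 5 days before Saturday is Monday.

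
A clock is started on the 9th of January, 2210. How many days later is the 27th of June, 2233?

8570

Day-of-year of January 9, 2210: 9.
Day-of-year of June 27, 2233: 178.
2210 has 365 days, so 365 − 9 = 356 days remain in 2210.
Full years 2211–2232: 16 common + 6 leap = 16×365 + 6×366 = 8036 days.
Total: 356 + 8036 + 178 = 8570 days.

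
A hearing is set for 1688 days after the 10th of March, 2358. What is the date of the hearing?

the 23rd of October, 2362

Count 1688 days after March 10, 2358:
Day-of-year of March 10, 2358: 69.
Day-of-year of October 23, 2362: 296.
2358 has 365 days, so 365 − 69 = 296 days remain in 2358.
Full years: 2359: 365; 2360: 366; 2361: 365. Sum = 1096.
Total: 296 + 1096 + 296 = 1688 days.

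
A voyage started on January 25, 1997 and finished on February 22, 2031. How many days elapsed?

From January 25, 1997 to January 25, 2031: 34 years, of which 8 contain a Feb 29 — 26×365 + 8×366 = 12418 days.
(2000 is a leap year (divisible by 400).)
January 2031: 31 − 25 = 6 days remain.
February 1–22, 2031: 22 days (2031 is not a leap year).
Residual: 28 days.
Total: 12446 days.

12446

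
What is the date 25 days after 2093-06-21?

2093-07-16

Count 25 days after June 21, 2093:
June 2093: 30 − 21 = 9 days remain.
July 1–16, 2093: 16 days.
Total: 9 + 16 = 25 days.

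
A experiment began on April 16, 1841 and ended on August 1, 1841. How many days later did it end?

107

April 1841: 30 − 16 = 14 days remain.
Then May (31), June (30), July (31): 31 + 30 + 31 = 92 days.
August 1, 1841: 1 day.
Total: 14 + 92 + 1 = 107 days.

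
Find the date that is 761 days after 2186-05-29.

2188-06-28

Count 761 days after May 29, 2186:
May 2186: 31 − 29 = 2 days remain.
Then 24 full months totalling 731 days.
June 1–28, 2188: 28 days.
Total: 2 + 731 + 28 = 761 days.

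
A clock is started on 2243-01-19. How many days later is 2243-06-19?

151

January 2243: 31 − 19 = 12 days remain.
Then February 2243 (28), March (31), April (30), May (31): 28 + 31 + 30 + 31 = 120 days.
June 1–19, 2243: 19 days.
Total: 12 + 120 + 19 = 151 days.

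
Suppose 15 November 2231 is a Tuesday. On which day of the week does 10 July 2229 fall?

Friday

Count forward from the earlier date (July 10, 2229) to the later (November 15, 2231):
July 2229: 31 − 10 = 21 days remain.
Then 27 full months totalling 822 days.
November 1–15, 2231: 15 days.
Total: 21 + 822 + 15 = 858 days.
858 mod 7 = 4, so 4 days before Tuesday is Friday.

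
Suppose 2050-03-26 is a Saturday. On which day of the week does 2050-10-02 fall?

Sunday

March 2050: 31 − 26 = 5 days remain.
Then April (30), May (31), June (30), July (31), August (31), September (30): 30 + 31 + 30 + 31 + 31 + 30 = 183 days.
October 1–2, 2050: 2 days.
Total: 5 + 183 + 2 = 190 days.
190 mod 7 = 1, so 1 day after Saturday is Sunday.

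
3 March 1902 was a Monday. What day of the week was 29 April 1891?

Wednesday

Count forward from the earlier date (April 29, 1891) to the later (March 3, 1902):
Day-of-year of April 29, 1891: 119.
Day-of-year of March 3, 1902: 62.
1891 has 365 days, so 365 − 119 = 246 days remain in 1891.
Full years 1892–1901: 8 common + 2 leap = 8×365 + 2×366 = 3652 days.
Total: 246 + 3652 + 62 = 3960 days.
3960 mod 7 = 5, so 5 days before Monday is Wednesday.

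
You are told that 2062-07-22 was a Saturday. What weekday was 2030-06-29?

Count forward from the earlier date (June 29, 2030) to the later (July 22, 2062):
Day-of-year of June 29, 2030: 180.
Day-of-year of July 22, 2062: 203.
2030 has 365 days, so 365 − 180 = 185 days remain in 2030.
Full years 2031–2061: 23 common + 8 leap = 23×365 + 8×366 = 11323 days.
Total: 185 + 11323 + 203 = 11711 days.
11711 is a multiple of 7, so 2030-06-29 falls on the same weekday: Saturday.

Saturday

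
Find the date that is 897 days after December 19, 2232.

June 4, 2235

Count 897 days after December 19, 2232:
Day-of-year of December 19, 2232: 354.
Day-of-year of June 4, 2235: 155.
2232 has 366 days, so 366 − 354 = 12 days remain in 2232.
Full years: 2233: 365; 2234: 365. Sum = 730.
Total: 12 + 730 + 155 = 897 days.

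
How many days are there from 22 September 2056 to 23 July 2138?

29888

From September 22, 2056 to September 22, 2137: 81 years, of which 19 contain a Feb 29 — 62×365 + 19×366 = 29584 days.
(2100 is not a leap year (divisible by 100 but not 400).)
September 2137: 30 − 22 = 8 days remain.
Then 9 full months totalling 273 days.
July 1–23, 2138: 23 days.
Residual: 304 days.
Total: 29888 days.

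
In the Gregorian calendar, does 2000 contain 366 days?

Yes

2000 is a leap year (divisible by 400).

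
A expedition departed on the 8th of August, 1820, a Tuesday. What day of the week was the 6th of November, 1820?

August 1820: 31 − 8 = 23 days remain.
Then September (30), October (31): 30 + 31 = 61 days.
November 1–6, 1820: 6 days.
Total: 23 + 61 + 6 = 90 days.
90 mod 7 = 6, so 6 days after Tuesday is Monday.

Monday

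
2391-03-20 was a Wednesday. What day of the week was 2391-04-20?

Saturday

March 2391: 31 − 20 = 11 days remain.
April 1–20, 2391: 20 days.
Total: 11 + 20 = 31 days.
31 mod 7 = 3, so 3 days after Wednesday is Saturday.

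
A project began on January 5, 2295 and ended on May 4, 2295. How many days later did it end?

119

January 2295: 31 − 5 = 26 days remain.
Then February 2295 (28), March (31), April (30): 28 + 31 + 30 = 89 days.
May 1–4, 2295: 4 days.
Total: 26 + 89 + 4 = 119 days.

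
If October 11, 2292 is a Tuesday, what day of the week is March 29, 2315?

Monday

From October 11, 2292 to October 11, 2314: 22 years, of which 4 contain a Feb 29 — 18×365 + 4×366 = 8034 days.
(2300 is not a leap year (divisible by 100 but not 400).)
October 2314: 31 − 11 = 20 days remain.
Then November (30), December (31), January (31), February 2315 (28): 30 + 31 + 31 + 28 = 120 days.
March 1–29, 2315: 29 days.
Residual: 169 days.
Total: 8203 days.
8203 mod 7 = 6, so 6 days after Tuesday is Monday.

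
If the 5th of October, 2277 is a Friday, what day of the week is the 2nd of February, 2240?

Sunday

Count forward from the earlier date (February 2, 2240) to the later (October 5, 2277):
From February 2, 2240 to February 2, 2277: 37 years, of which 10 contain a Feb 29 — 27×365 + 10×366 = 13515 days.
February 2277: 28 − 2 = 26 days remain (2277 is not a leap year, so February has 28 days).
Then March (31), April (30), May (31), June (30), July (31), August (31), September (30): 31 + 30 + 31 + 30 + 31 + 31 + 30 = 214 days.
October 1–5, 2277: 5 days.
Residual: 245 days.
Total: 13760 days.
13760 mod 7 = 5, so 5 days before Friday is Sunday.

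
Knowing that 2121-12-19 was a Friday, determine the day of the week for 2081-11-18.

Count forward from the earlier date (November 18, 2081) to the later (December 19, 2121):
Day-of-year of November 18, 2081: 322.
Day-of-year of December 19, 2121: 353.
2081 has 365 days, so 365 − 322 = 43 days remain in 2081.
Full years 2082–2120: 30 common + 9 leap = 30×365 + 9×366 = 14244 days.
Total: 43 + 14244 + 353 = 14640 days.
14640 mod 7 = 3, so 3 days before Friday is Tuesday.

Tuesday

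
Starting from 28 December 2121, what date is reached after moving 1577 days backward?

3 September 2117

Count 1577 days before December 28, 2121:
Day-of-year of September 3, 2117: 246.
Day-of-year of December 28, 2121: 362.
2117 has 365 days, so 365 − 246 = 119 days remain in 2117.
Full years: 2118: 365; 2119: 365; 2120: 366. Sum = 1096.
Total: 119 + 1096 + 362 = 1577 days.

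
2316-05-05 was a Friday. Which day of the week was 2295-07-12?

Friday

Count forward from the earlier date (July 12, 2295) to the later (May 5, 2316):
Day-of-year of July 12, 2295: 193.
Day-of-year of May 5, 2316: 126.
2295 has 365 days, so 365 − 193 = 172 days remain in 2295.
Full years 2296–2315: 16 common + 4 leap = 16×365 + 4×366 = 7304 days.
Total: 172 + 7304 + 126 = 7602 days.
7602 is a multiple of 7, so 2295-07-12 falls on the same weekday: Friday.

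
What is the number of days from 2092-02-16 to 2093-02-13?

Day-of-year of February 16, 2092: 47.
Day-of-year of February 13, 2093: 44.
2092 has 366 days, so 366 − 47 = 319 days remain in 2092.
Total: 319 + 44 = 363 days.

363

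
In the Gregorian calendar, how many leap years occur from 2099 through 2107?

Years divisible by 4 in [2099, 2107]: 2100, 2104.
Of these, 2100 is divisible by 100 but not 400, so not leap.
Leap years: 2 − 1 = 1.

1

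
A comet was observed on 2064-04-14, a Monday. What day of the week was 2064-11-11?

April 2064: 30 − 14 = 16 days remain.
Then May (31), June (30), July (31), August (31), September (30), October (31): 31 + 30 + 31 + 31 + 30 + 31 = 184 days.
November 1–11, 2064: 11 days.
Total: 16 + 184 + 11 = 211 days.
211 mod 7 = 1, so 1 day after Monday is Tuesday.

Tuesday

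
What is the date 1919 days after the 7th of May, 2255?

the 7th of August, 2260

Count 1919 days after May 7, 2255:
May 7, 2255 → May 7, 2256: 366 days (2256 is a leap year).
May 7, 2256 → May 7, 2257: 365 days.
May 7, 2257 → May 7, 2258: 365 days.
May 7, 2258 → May 7, 2259: 365 days.
May 7, 2259 → May 7, 2260: 366 days (2260 is a leap year).
May 2260: 31 − 7 = 24 days remain.
Then June (30), July (31): 30 + 31 = 61 days.
August 1–7, 2260: 7 days.
Residual: 92 days.
Total: 1919 days.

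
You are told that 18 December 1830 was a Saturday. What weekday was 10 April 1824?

Saturday

Count forward from the earlier date (April 10, 1824) to the later (December 18, 1830):
Day-of-year of April 10, 1824: 101.
Day-of-year of December 18, 1830: 352.
1824 has 366 days, so 366 − 101 = 265 days remain in 1824.
Full years: 1825: 365; 1826: 365; 1827: 365; 1828: 366; 1829: 365. Sum = 1826.
Total: 265 + 1826 + 352 = 2443 days.
2443 is a multiple of 7, so 10 April 1824 falls on the same weekday: Saturday.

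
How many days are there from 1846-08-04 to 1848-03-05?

August 1846: 31 − 4 = 27 days remain.
Then 18 full months totalling 547 days.
March 1–5, 1848: 5 days.
Total: 27 + 547 + 5 = 579 days.

579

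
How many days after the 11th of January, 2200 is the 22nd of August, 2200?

January 2200: 31 − 11 = 20 days remain.
Then February 2200 (28), March (31), April (30), May (31), June (30), July (31): 28 + 31 + 30 + 31 + 30 + 31 = 181 days.
August 1–22, 2200: 22 days.
Total: 20 + 181 + 22 = 223 days.

223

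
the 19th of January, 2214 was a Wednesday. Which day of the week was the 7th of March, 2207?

Saturday

Count forward from the earlier date (March 7, 2207) to the later (January 19, 2214):
March 7, 2207 → March 7, 2208: 366 days (2208 is a leap year).
March 7, 2208 → March 7, 2209: 365 days.
March 7, 2209 → March 7, 2210: 365 days.
March 7, 2210 → March 7, 2211: 365 days.
March 7, 2211 → March 7, 2212: 366 days (2212 is a leap year).
March 7, 2212 → March 7, 2213: 365 days.
March 2213: 31 − 7 = 24 days remain.
Then 9 full months totalling 275 days.
January 1–19, 2214: 19 days.
Residual: 318 days.
Total: 2510 days.
2510 mod 7 = 4, so 4 days before Wednesday is Saturday.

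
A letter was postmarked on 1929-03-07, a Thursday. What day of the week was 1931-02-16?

March 7, 1929 → March 7, 1930: 365 days.
March 1930: 31 − 7 = 24 days remain.
Then 10 full months totalling 306 days.
February 1–16, 1931: 16 days (1931 is not a leap year).
Residual: 346 days.
Total: 711 days.
711 mod 7 = 4, so 4 days after Thursday is Monday.

Monday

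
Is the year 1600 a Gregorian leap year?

Yes

1600 is a leap year (divisible by 400).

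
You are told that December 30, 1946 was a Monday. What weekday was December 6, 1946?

Count forward from the earlier date (December 6, 1946) to the later (December 30, 1946):
Within December 1946: 30 − 6 = 24 days.
24 mod 7 = 3, so 3 days before Monday is Friday.

Friday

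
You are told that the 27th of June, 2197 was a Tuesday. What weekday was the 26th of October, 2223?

Sunday

From June 27, 2197 to June 27, 2223: 26 years, of which 5 contain a Feb 29 — 21×365 + 5×366 = 9495 days.
(2200 is not a leap year (divisible by 100 but not 400).)
June 2223: 30 − 27 = 3 days remain.
Then July (31), August (31), September (30): 31 + 31 + 30 = 92 days.
October 1–26, 2223: 26 days.
Residual: 121 days.
Total: 9616 days.
9616 mod 7 = 5, so 5 days after Tuesday is Sunday.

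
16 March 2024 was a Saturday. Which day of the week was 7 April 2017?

Friday

Count forward from the earlier date (April 7, 2017) to the later (March 16, 2024):
Day-of-year of April 7, 2017: 97.
Day-of-year of March 16, 2024: 76.
2017 has 365 days, so 365 − 97 = 268 days remain in 2017.
Full years: 2018: 365; 2019: 365; 2020: 366; 2021: 365; 2022: 365; 2023: 365. Sum = 2191.
Total: 268 + 2191 + 76 = 2535 days.
2535 mod 7 = 1, so 1 day before Saturday is Friday.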